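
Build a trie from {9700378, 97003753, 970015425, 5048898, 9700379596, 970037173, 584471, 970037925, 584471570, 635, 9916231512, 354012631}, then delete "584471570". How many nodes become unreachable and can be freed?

3

After clearing the end-marker at "584471570", prune upward until reaching a node still needed by another word.
The suffix "570" (3 nodes) is used only by "584471570"; "584471" is itself a stored word, so pruning stops there.
Nodes removed: 3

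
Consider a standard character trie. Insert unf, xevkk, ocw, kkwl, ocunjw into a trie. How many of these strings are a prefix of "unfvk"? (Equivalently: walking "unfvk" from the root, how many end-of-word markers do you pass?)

1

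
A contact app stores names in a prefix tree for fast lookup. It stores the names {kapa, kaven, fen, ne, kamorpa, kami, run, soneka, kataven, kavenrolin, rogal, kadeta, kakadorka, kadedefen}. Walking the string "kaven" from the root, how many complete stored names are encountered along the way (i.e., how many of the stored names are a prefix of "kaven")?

1

Check each prefix of "kaven" against the stored set — each match is an end-marker on the path.
Prefixes of the query that are stored words: "kaven"
Count: 1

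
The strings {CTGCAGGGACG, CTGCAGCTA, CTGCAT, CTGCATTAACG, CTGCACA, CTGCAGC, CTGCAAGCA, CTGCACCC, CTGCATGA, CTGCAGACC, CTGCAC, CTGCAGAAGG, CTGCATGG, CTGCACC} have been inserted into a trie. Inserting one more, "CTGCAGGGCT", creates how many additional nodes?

2

"CTGCAGGG" is already a path in the trie; the remaining "CT" must be added.
Each of the 2 remaining characters creates one node.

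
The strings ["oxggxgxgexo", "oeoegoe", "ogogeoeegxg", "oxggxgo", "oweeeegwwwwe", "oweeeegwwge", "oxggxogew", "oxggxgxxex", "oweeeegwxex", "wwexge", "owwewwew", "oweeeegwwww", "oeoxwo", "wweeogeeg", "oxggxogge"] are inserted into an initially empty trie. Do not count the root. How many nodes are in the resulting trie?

74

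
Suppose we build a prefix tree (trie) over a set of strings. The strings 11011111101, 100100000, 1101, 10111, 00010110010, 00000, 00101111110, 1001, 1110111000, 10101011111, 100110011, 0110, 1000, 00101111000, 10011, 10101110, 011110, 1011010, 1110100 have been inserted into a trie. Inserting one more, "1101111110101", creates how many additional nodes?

The longest prefix of "1101111110101" already in the trie is "11011111101" (length 11).
So 13 − 11 = 2 new nodes.

2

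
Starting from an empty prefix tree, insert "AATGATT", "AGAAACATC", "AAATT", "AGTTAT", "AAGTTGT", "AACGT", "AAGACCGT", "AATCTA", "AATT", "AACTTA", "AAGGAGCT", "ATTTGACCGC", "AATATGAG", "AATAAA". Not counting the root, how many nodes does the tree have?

63

Trace insertions, counting only characters that open a new branch:
  "AATGATT" → 7 new (A, A, T, G, A, T, T)
  "AGAAACATC" → prefix "A" already present; 8 new (G, A, A, A, C, A, T, C)
  "AAATT" → prefix "AA" already present; 3 new (A, T, T)
  "AGTTAT" → prefix "AG" already present; 4 new (T, T, A, T)
  "AAGTTGT" → prefix "AA" already present; 5 new (G, T, T, G, T)
  "AACGT" → prefix "AA" already present; 3 new (C, G, T)
  "AAGACCGT" → prefix "AAG" already present; 5 new (A, C, C, G, T)
  "AATCTA" → prefix "AAT" already present; 3 new (C, T, A)
  "AATT" → prefix "AAT" already present; 1 new (T)
  "AACTTA" → prefix "AAC" already present; 3 new (T, T, A)
  "AAGGAGCT" → prefix "AAG" already present; 5 new (G, A, G, C, T)
  "ATTTGACCGC" → prefix "A" already present; 9 new (T, T, T, G, A, C, C, G, C)
  "AATATGAG" → prefix "AAT" already present; 5 new (A, T, G, A, G)
  "AATAAA" → prefix "AATA" already present; 2 new (A, A)
Total nodes = 7 + 8 + 3 + 4 + 5 + 3 + 5 + 3 + 1 + 3 + 5 + 9 + 5 + 2 = 63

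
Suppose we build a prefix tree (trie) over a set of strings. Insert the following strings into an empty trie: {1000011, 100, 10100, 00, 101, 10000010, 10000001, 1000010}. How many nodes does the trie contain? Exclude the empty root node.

18

Trie structure (* marks end of a word):
(root)
├─ 0
│  └─ 0 *
└─ 1
   └─ 0
      ├─ 0 *
      │  └─ 0
      │     └─ 0
      │        ├─ 0
      │        │  ├─ 0
      │        │  │  └─ 1 *
      │        │  └─ 1
      │        │     └─ 0 *
      │        └─ 1
      │           ├─ 0 *
      │           └─ 1 *
      └─ 1 *
         └─ 0
            └─ 0 *
Counting every labelled node above: 18.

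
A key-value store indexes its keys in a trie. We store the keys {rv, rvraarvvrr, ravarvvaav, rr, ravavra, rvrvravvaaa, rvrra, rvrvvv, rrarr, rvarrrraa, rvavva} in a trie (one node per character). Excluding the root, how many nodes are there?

Count nodes per top-level branch (shared prefixes stored once):
  'r'-branch (ravarvvaav, ravavra, rr, rrarr, rv, rvarrrraa, rvavva, rvraarvvrr, rvrra, rvrvravvaaa, rvrvvv): 48 nodes
Sum: 48

48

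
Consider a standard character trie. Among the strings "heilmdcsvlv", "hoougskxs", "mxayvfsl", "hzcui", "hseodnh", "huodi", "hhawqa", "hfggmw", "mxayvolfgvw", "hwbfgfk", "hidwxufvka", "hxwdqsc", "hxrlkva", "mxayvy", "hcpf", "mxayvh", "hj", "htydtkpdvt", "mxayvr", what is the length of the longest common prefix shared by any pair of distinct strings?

5

The deepest shared node is where two words last agree before diverging.
e.g. "mxayvfsl" and "mxayvh" share the prefix "mxayv" of length 5; no pair shares a longer one.
Longest shared-prefix length: 5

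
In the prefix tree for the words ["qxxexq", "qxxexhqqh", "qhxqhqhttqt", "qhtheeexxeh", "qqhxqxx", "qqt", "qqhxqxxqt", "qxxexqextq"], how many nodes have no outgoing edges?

Leaves are exactly the stored words that no other stored word extends.
Those words: "qhtheeexxeh", "qhxqhqhttqt", "qqhxqxxqt", "qqt", "qxxexhqqh", "qxxexqextq"
Leaf count: 6

6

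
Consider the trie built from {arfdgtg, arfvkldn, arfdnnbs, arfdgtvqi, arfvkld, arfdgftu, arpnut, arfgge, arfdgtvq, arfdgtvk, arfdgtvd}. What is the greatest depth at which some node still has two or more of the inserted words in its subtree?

8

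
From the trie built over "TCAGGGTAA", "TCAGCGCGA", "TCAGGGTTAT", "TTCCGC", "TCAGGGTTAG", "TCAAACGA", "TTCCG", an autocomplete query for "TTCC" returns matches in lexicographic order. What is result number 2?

TTCCGC

DFS of the "TTCC" subtree visits, in order: "TTCCG", "TTCCGC"
The 2nd is TTCCGC.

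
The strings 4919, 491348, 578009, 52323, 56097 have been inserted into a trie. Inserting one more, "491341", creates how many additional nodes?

1

Walking "491341" from the root, the first 5 characters ("49134") follow existing edges; "1" is the first miss.
New nodes needed: |"491341"| − 5 = 6 − 5 = 1.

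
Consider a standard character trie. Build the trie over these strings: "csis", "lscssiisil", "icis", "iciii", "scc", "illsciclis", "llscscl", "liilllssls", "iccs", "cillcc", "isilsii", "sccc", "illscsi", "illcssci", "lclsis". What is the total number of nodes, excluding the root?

73

For each word, the new-node count is its length minus the longest prefix already in the trie:
  "csis" → 4 new (c, s, i, s)
  "lscssiisil" → 10 new (l, s, c, s, s, i, i, s, i, l)
  "icis" → 4 new (i, c, i, s)
  "iciii" → prefix "ici" already present; 2 new (i, i)
  "scc" → 3 new (s, c, c)
  "illsciclis" → prefix "i" already present; 9 new (l, l, s, c, i, c, l, i, s)
  "llscscl" → prefix "l" already present; 6 new (l, s, c, s, c, l)
  "liilllssls" → prefix "l" already present; 9 new (i, i, l, l, l, s, s, l, s)
  "iccs" → prefix "ic" already present; 2 new (c, s)
  "cillcc" → prefix "c" already present; 5 new (i, l, l, c, c)
  "isilsii" → prefix "i" already present; 6 new (s, i, l, s, i, i)
  "sccc" → prefix "scc" already present; 1 new (c)
  "illscsi" → prefix "illsc" already present; 2 new (s, i)
  "illcssci" → prefix "ill" already present; 5 new (c, s, s, c, i)
  "lclsis" → prefix "l" already present; 5 new (c, l, s, i, s)
Total nodes = 4 + 10 + 4 + 2 + 3 + 9 + 6 + 9 + 2 + 5 + 6 + 1 + 2 + 5 + 5 = 73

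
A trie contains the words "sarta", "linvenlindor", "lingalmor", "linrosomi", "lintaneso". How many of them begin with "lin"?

4

Filter for entries beginning with "lin":
Matches: "lingalmor", "linrosomi", "lintaneso", "linvenlindor"
Count: 4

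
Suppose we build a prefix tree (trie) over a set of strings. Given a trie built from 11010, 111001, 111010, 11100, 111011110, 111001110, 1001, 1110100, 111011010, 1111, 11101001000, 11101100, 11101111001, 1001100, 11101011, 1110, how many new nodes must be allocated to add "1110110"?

0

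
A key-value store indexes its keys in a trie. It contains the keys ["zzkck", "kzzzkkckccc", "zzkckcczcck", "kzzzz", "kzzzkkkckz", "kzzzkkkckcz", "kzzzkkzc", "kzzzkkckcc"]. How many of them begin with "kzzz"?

6

Traverse to the node for "kzzz", then collect every word in that subtree.
Matches: "kzzzkkckcc", "kzzzkkckccc", "kzzzkkkckcz", "kzzzkkkckz", "kzzzkkzc", "kzzzz"
Count: 6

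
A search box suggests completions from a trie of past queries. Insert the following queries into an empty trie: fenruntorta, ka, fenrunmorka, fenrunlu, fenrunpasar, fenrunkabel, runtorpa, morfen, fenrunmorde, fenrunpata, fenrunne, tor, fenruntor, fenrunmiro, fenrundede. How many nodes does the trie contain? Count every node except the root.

For each word, the new-node count is its length minus the longest prefix already in the trie:
  "fenruntorta" → 11 new (f, e, n, r, u, n, t, o, r, t, a)
  "ka" → 2 new (k, a)
  "fenrunmorka" → prefix "fenrun" already present; 5 new (m, o, r, k, a)
  "fenrunlu" → prefix "fenrun" already present; 2 new (l, u)
  "fenrunpasar" → prefix "fenrun" already present; 5 new (p, a, s, a, r)
  "fenrunkabel" → prefix "fenrun" already present; 5 new (k, a, b, e, l)
  "runtorpa" → 8 new (r, u, n, t, o, r, p, a)
  "morfen" → 6 new (m, o, r, f, e, n)
  "fenrunmorde" → prefix "fenrunmor" already present; 2 new (d, e)
  "fenrunpata" → prefix "fenrunpa" already present; 2 new (t, a)
  "fenrunne" → prefix "fenrun" already present; 2 new (n, e)
  "tor" → 3 new (t, o, r)
  "fenruntor" → prefix "fenruntor" already present; 0 new (none)
  "fenrunmiro" → prefix "fenrunm" already present; 3 new (i, r, o)
  "fenrundede" → prefix "fenrun" already present; 4 new (d, e, d, e)
Total nodes = 11 + 2 + 5 + 2 + 5 + 5 + 8 + 6 + 2 + 2 + 2 + 3 + 0 + 3 + 4 = 60

60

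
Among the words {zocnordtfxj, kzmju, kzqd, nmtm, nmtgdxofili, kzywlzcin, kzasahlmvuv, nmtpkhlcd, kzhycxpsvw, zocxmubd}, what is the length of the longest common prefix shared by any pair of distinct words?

Look for the deepest trie node that still has at least two words in its subtree.
e.g. "nmtgdxofili" and "nmtm" share the prefix "nmt" of length 3; no pair shares a longer one.
Longest shared-prefix length: 3

3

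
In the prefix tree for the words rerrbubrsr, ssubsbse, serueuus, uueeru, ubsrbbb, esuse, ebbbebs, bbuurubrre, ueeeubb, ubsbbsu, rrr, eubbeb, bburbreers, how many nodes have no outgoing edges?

13

Leaves are exactly the stored words that no other stored word extends.
Those words: "bburbreers", "bbuurubrre", "ebbbebs", "esuse", "eubbeb", "rerrbubrsr", "rrr", "serueuus", "ssubsbse", "ubsbbsu", "ubsrbbb", "ueeeubb", "uueeru"
Leaf count: 13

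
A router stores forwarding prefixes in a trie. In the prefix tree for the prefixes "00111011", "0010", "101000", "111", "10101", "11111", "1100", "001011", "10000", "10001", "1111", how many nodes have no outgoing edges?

8

A leaf is a node with no children — equivalently, the end of a word that is not a proper prefix of any other stored word.
Those words: "001011", "00111011", "10000", "10001", "101000", "10101", "1100", "11111"
Leaf count: 8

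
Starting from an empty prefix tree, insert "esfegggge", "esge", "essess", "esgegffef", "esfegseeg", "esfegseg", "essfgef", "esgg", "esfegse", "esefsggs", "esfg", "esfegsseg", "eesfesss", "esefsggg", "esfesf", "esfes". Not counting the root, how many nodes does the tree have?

50

Count nodes per top-level branch (shared prefixes stored once):
  'e'-branch (eesfesss, esefsggg, esefsggs, esfegggge, esfegse, esfegseeg, esfegseg, esfegsseg, esfes, esfesf, esfg, esge, esgegffef, esgg, essess, essfgef): 50 nodes
Sum: 50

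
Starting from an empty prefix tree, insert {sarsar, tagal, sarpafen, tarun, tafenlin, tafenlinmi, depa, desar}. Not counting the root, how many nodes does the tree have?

34

Insert word by word; a character creates a node only if that edge doesn't already exist:
  "sarsar" → 6 new (s, a, r, s, a, r)
  "tagal" → 5 new (t, a, g, a, l)
  "sarpafen" → prefix "sar" already present; 5 new (p, a, f, e, n)
  "tarun" → prefix "ta" already present; 3 new (r, u, n)
  "tafenlin" → prefix "ta" already present; 6 new (f, e, n, l, i, n)
  "tafenlinmi" → prefix "tafenlin" already present; 2 new (m, i)
  "depa" → 4 new (d, e, p, a)
  "desar" → prefix "de" already present; 3 new (s, a, r)
Total nodes = 6 + 5 + 5 + 3 + 6 + 2 + 4 + 3 = 34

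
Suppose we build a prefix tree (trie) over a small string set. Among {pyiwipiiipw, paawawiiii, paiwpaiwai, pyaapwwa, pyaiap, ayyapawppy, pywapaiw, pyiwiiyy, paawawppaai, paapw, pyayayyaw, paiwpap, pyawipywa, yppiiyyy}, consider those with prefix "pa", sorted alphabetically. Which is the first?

Words with prefix "pa", in lexicographic order: "paapw", "paawawiiii", "paawawppaai", "paiwpaiwai", "paiwpap"
The 1st is paapw.

paapw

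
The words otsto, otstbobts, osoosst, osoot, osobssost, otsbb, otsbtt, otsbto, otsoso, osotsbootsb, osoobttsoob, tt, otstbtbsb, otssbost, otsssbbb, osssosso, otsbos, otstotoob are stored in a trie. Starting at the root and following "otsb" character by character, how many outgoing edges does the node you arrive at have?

3

The children of the "otsb" node are the distinct next characters among strings starting with "otsb".
Characters that immediately follow "otsb" among the stored strings: {b, o, t}.
That node has 3 child edges.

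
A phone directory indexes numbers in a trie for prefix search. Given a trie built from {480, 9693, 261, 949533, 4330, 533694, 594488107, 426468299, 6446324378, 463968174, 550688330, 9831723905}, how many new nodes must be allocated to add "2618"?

1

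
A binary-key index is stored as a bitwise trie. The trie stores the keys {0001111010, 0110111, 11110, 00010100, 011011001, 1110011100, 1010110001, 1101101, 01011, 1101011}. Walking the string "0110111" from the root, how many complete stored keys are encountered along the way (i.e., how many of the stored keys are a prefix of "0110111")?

Traverse "0110111" character by character; count nodes along the way that are marked as word ends.
Prefixes of the query that are stored words: "0110111"
Count: 1

1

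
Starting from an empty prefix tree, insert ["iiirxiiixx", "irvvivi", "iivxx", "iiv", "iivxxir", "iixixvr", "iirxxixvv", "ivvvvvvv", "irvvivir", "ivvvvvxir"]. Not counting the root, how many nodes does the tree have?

Insert word by word; a character creates a node only if that edge doesn't already exist:
  "iiirxiiixx" → 10 new (i, i, i, r, x, i, i, i, x, x)
  "irvvivi" → prefix "i" already present; 6 new (r, v, v, i, v, i)
  "iivxx" → prefix "ii" already present; 3 new (v, x, x)
  "iiv" → prefix "iiv" already present; 0 new (none)
  "iivxxir" → prefix "iivxx" already present; 2 new (i, r)
  "iixixvr" → prefix "ii" already present; 5 new (x, i, x, v, r)
  "iirxxixvv" → prefix "ii" already present; 7 new (r, x, x, i, x, v, v)
  "ivvvvvvv" → prefix "i" already present; 7 new (v, v, v, v, v, v, v)
  "irvvivir" → prefix "irvvivi" already present; 1 new (r)
  "ivvvvvxir" → prefix "ivvvvv" already present; 3 new (x, i, r)
Total nodes = 10 + 6 + 3 + 0 + 2 + 5 + 7 + 7 + 1 + 3 = 44

44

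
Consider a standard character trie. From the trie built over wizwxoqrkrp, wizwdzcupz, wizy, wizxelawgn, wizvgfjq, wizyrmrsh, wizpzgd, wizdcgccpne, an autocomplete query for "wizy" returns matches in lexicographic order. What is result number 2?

wizyrmrsh

Filter for "wizy…" and sort: "wizy", "wizyrmrsh"
Position 2: wizyrmrsh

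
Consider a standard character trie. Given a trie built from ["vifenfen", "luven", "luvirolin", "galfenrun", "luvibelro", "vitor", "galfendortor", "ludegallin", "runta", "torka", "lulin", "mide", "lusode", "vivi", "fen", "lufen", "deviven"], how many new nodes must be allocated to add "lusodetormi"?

The longest prefix of "lusodetormi" already in the trie is "lusode" (length 6).
Each of the 5 remaining characters creates one node.

5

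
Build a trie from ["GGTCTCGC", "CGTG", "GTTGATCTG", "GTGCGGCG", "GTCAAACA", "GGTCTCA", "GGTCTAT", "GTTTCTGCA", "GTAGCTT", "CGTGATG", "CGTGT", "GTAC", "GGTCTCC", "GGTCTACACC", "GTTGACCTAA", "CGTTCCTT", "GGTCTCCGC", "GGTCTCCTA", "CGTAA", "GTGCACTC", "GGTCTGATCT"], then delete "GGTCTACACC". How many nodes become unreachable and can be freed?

4

After clearing the end-marker at "GGTCTACACC", prune upward until reaching a node still needed by another word.
The suffix "CACC" (4 nodes) is used only by "GGTCTACACC"; the node for "GGTCTA" still has the child "T", so pruning stops there.
Nodes removed: 4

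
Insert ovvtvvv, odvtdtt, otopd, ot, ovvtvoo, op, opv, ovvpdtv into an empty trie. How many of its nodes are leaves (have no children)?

A leaf is a node with no children — equivalently, the end of a word that is not a proper prefix of any other stored word.
Those words: "odvtdtt", "opv", "otopd", "ovvpdtv", "ovvtvoo", "ovvtvvv"
Leaf count: 6

6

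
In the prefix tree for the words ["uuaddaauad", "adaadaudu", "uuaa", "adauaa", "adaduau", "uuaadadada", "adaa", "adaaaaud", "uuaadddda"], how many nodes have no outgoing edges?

7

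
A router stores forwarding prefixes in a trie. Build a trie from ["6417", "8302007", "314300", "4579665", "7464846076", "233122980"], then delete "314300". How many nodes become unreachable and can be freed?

After clearing the end-marker at "314300", prune upward until reaching a node still needed by another word.
No other word shares any prefix with "314300", so all 6 of its nodes go.
Nodes removed: 6

6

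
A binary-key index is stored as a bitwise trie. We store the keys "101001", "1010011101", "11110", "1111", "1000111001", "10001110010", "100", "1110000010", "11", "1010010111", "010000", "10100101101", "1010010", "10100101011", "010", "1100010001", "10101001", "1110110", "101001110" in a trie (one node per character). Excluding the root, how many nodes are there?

60

Count nodes per top-level branch (shared prefixes stored once):
  '0'-branch (010, 010000): 6 nodes
  '1'-branch (100, 1000111001, 10001110010, 101001, 1010010, 10100101011, 10100101101, 1010010111, 101001110, 1010011101, 10101001, 11, 1100010001, 1110000010, 1110110, 1111, 11110): 54 nodes
Sum: 60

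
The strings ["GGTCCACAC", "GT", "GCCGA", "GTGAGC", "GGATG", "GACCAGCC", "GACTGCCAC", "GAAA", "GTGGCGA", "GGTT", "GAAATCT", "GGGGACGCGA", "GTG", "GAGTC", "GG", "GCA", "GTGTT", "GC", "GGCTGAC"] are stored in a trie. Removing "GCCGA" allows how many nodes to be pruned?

3

After clearing the end-marker at "GCCGA", prune upward until reaching a node still needed by another word.
The suffix "CGA" (3 nodes) is used only by "GCCGA"; the node for "GC" still has the child "A", so pruning stops there.
Nodes removed: 3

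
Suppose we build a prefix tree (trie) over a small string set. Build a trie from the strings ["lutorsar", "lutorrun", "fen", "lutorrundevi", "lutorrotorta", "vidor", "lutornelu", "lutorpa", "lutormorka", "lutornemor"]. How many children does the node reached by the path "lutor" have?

The children of the "lutor" node are the distinct next characters among strings starting with "lutor".
Characters that immediately follow "lutor" among the stored strings: {m, n, p, r, s}.
That node has 5 child edges.

5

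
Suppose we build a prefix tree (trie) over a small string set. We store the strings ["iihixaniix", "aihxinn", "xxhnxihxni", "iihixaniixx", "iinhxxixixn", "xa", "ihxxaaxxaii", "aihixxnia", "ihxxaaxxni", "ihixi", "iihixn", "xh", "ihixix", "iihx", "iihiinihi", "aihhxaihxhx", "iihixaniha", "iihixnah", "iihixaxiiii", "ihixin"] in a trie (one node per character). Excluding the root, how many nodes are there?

86

Count nodes per top-level branch (shared prefixes stored once):
  'a'-branch (aihhxaihxhx, aihixxnia, aihxinn): 21 nodes
  'i'-branch (ihixi, ihixin, ihixix, ihxxaaxxaii, ihxxaaxxni, iihiinihi, iihixaniha, iihixaniix, iihixaniixx, iihixaxiiii, iihixn, iihixnah, iihx, iinhxxixixn): 53 nodes
  'x'-branch (xa, xh, xxhnxihxni): 12 nodes
Sum: 86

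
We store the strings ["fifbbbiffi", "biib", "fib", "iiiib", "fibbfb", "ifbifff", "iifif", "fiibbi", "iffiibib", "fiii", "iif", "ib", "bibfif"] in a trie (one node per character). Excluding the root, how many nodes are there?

For each word, the new-node count is its length minus the longest prefix already in the trie:
  "fifbbbiffi" → 10 new (f, i, f, b, b, b, i, f, f, i)
  "biib" → 4 new (b, i, i, b)
  "fib" → prefix "fi" already present; 1 new (b)
  "iiiib" → 5 new (i, i, i, i, b)
  "fibbfb" → prefix "fib" already present; 3 new (b, f, b)
  "ifbifff" → prefix "i" already present; 6 new (f, b, i, f, f, f)
  "iifif" → prefix "ii" already present; 3 new (f, i, f)
  "fiibbi" → prefix "fi" already present; 4 new (i, b, b, i)
  "iffiibib" → prefix "if" already present; 6 new (f, i, i, b, i, b)
  "fiii" → prefix "fii" already present; 1 new (i)
  "iif" → prefix "iif" already present; 0 new (none)
  "ib" → prefix "i" already present; 1 new (b)
  "bibfif" → prefix "bi" already present; 4 new (b, f, i, f)
Total nodes = 10 + 4 + 1 + 5 + 3 + 6 + 3 + 4 + 6 + 1 + 0 + 1 + 4 = 48

48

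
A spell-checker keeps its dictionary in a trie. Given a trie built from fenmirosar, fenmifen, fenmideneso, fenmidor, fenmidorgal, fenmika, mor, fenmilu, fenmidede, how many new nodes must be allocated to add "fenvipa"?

Walking "fenvipa" from the root, the first 3 characters ("fen") follow existing edges; "v" is the first miss.
So 7 − 3 = 4 new nodes.

4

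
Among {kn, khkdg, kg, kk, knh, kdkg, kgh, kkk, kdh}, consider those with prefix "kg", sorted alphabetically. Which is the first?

kg

DFS of the "kg" subtree visits, in order: "kg", "kgh"
Position 1: kg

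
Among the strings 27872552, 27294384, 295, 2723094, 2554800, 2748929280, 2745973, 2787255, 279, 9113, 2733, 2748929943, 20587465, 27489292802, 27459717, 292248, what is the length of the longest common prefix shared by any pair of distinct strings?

Look for the deepest trie node that still has at least two words in its subtree.
e.g. "2748929280" and "27489292802" share the prefix "2748929280" of length 10; no pair shares a longer one.
Longest shared-prefix length: 10

10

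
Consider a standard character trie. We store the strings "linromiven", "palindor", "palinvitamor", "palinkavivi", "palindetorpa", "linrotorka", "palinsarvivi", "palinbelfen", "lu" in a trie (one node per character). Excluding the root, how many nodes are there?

56

For each word, the new-node count is its length minus the longest prefix already in the trie:
  "linromiven" → 10 new (l, i, n, r, o, m, i, v, e, n)
  "palindor" → 8 new (p, a, l, i, n, d, o, r)
  "palinvitamor" → prefix "palin" already present; 7 new (v, i, t, a, m, o, r)
  "palinkavivi" → prefix "palin" already present; 6 new (k, a, v, i, v, i)
  "palindetorpa" → prefix "palind" already present; 6 new (e, t, o, r, p, a)
  "linrotorka" → prefix "linro" already present; 5 new (t, o, r, k, a)
  "palinsarvivi" → prefix "palin" already present; 7 new (s, a, r, v, i, v, i)
  "palinbelfen" → prefix "palin" already present; 6 new (b, e, l, f, e, n)
  "lu" → prefix "l" already present; 1 new (u)
Total nodes = 10 + 8 + 7 + 6 + 6 + 5 + 7 + 6 + 1 = 56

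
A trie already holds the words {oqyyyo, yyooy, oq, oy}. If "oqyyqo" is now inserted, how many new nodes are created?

2

The longest prefix of "oqyyqo" already in the trie is "oqyy" (length 4).
So 6 − 4 = 2 new nodes.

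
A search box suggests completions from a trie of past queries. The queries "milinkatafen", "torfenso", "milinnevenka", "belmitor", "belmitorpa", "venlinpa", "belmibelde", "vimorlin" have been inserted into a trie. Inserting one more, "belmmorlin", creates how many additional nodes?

The longest prefix of "belmmorlin" already in the trie is "belm" (length 4).
New nodes needed: |"belmmorlin"| − 4 = 10 − 4 = 6.

6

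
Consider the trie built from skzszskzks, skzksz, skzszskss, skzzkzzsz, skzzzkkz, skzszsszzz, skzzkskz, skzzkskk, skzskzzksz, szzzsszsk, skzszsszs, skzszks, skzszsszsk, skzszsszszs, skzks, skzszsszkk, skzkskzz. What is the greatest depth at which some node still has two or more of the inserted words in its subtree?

Look for the deepest trie node that still has at least two words in its subtree.
"skzszsszs" and "skzszsszsk" agree on "skzszsszs" (9 characters) before diverging; nothing deeper is shared.
Longest shared-prefix length: 9

9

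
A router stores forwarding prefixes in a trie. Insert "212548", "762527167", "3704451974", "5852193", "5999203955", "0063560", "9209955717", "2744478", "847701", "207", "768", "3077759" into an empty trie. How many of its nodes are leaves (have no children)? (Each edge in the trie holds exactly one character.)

12

Leaves are exactly the stored words that no other stored word extends.
Those words: "0063560", "207", "212548", "2744478", "3077759", "3704451974", "5852193", "5999203955", "762527167", "768", "847701", "9209955717"
Leaf count: 12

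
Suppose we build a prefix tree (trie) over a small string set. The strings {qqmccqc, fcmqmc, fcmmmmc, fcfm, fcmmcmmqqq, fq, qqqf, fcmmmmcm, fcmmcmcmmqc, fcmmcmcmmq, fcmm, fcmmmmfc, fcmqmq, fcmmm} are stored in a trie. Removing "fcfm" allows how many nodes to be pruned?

2

After clearing the end-marker at "fcfm", prune upward until reaching a node still needed by another word.
The suffix "fm" (2 nodes) is used only by "fcfm"; the node for "fc" still has the child "m", so pruning stops there.
Nodes removed: 2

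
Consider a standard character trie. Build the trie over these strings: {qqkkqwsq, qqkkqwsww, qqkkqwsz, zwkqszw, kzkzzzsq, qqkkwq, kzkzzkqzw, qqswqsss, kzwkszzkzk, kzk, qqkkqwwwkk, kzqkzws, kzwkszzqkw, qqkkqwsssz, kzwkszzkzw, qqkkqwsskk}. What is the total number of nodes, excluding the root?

64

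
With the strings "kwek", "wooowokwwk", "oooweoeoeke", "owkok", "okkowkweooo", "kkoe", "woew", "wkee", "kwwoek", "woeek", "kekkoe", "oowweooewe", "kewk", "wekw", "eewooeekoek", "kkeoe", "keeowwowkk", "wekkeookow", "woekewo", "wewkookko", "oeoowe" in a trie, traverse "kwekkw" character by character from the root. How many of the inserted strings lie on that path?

Check each prefix of "kwekkw" against the stored set — each match is an end-marker on the path.
Prefixes of the query that are stored words: "kwek"
Count: 1

1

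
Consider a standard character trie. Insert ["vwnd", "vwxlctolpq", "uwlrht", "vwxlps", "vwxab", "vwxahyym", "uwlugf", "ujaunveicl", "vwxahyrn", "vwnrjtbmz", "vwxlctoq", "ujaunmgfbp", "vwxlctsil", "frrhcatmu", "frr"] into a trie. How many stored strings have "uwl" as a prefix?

Walk to "uwl"; the words in its subtree are exactly those with that prefix.
Words under "uwl": uwlrht, uwlugf
Count: 2

2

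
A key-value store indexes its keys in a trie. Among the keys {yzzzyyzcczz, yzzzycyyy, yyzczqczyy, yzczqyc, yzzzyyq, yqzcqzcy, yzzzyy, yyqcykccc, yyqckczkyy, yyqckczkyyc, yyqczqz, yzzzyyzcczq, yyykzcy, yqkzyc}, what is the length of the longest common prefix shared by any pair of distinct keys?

Equivalently: take the maximum, over all pairs, of their longest common prefix length.
e.g. "yyqckczkyy" and "yyqckczkyyc" share the prefix "yyqckczkyy" of length 10; no pair shares a longer one.
Longest shared-prefix length: 10

10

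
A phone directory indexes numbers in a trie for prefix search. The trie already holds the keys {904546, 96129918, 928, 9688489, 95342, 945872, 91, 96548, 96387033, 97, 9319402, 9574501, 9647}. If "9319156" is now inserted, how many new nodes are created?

The longest prefix of "9319156" already in the trie is "9319" (length 4).
New nodes needed: |"9319156"| − 4 = 7 − 4 = 3.

3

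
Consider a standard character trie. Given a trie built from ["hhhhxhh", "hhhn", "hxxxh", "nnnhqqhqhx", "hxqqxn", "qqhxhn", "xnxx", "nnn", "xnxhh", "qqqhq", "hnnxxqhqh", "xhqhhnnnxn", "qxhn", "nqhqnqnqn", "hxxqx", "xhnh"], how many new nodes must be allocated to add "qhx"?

The longest prefix of "qhx" already in the trie is "q" (length 1).
New nodes needed: |"qhx"| − 1 = 3 − 1 = 2.

2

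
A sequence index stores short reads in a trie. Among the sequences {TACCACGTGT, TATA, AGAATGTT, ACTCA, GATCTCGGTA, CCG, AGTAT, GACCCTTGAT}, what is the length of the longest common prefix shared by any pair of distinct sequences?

2

Equivalently: take the maximum, over all pairs, of their longest common prefix length.
"AGAATGTT" and "AGTAT" agree on "AG" (2 characters) before diverging; nothing deeper is shared.
Longest shared-prefix length: 2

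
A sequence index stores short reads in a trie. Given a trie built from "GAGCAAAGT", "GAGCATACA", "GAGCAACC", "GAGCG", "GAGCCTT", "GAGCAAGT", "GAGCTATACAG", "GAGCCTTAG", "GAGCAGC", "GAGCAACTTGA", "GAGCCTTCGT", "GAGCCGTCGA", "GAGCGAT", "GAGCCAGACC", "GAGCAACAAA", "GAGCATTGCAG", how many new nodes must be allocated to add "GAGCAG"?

0

Every character of "GAGCAG" already lies on an existing path (it is a prefix of some stored word).
No new nodes are needed: 0.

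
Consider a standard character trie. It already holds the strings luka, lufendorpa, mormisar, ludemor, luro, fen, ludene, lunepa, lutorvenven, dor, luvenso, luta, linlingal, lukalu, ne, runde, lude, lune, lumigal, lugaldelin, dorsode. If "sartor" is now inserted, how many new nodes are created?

6

No existing word starts with "s", so every character of "sartor" needs a new node.
6 − 0 = 6 new nodes.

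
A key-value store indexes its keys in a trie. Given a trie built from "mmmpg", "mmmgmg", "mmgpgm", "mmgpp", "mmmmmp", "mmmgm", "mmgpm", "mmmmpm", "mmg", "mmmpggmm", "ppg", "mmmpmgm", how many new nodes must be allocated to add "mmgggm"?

3

The longest prefix of "mmgggm" already in the trie is "mmg" (length 3).
Each of the 3 remaining characters creates one node.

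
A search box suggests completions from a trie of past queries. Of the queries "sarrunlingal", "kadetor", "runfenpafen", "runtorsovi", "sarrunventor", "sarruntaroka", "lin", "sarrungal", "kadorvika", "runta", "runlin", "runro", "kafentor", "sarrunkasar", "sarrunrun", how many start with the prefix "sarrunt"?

Filter for entries beginning with "sarrunt":
Words under "sarrunt": sarruntaroka
Count: 1

1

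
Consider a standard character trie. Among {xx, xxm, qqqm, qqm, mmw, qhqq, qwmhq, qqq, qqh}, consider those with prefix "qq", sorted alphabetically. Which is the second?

qqm

Filter for "qq…" and sort: "qqh", "qqm", "qqq", "qqqm"
Position 2: qqm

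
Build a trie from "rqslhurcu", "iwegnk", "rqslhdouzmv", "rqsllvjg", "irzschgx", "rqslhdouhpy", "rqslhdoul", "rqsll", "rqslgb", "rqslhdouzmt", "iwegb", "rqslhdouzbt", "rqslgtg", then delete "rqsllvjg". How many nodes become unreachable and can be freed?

Walk "rqsllvjg" from the leaf back toward the root, removing each node that no remaining word uses.
The suffix "vjg" (3 nodes) is used only by "rqsllvjg"; "rqsll" is itself a stored word, so pruning stops there.
Nodes removed: 3

3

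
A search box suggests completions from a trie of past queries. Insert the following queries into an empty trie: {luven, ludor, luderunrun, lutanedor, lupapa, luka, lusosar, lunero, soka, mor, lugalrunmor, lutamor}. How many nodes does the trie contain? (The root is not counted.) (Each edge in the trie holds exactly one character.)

56

Trace insertions, counting only characters that open a new branch:
  "luven" → 5 new (l, u, v, e, n)
  "ludor" → prefix "lu" already present; 3 new (d, o, r)
  "luderunrun" → prefix "lud" already present; 7 new (e, r, u, n, r, u, n)
  "lutanedor" → prefix "lu" already present; 7 new (t, a, n, e, d, o, r)
  "lupapa" → prefix "lu" already present; 4 new (p, a, p, a)
  "luka" → prefix "lu" already present; 2 new (k, a)
  "lusosar" → prefix "lu" already present; 5 new (s, o, s, a, r)
  "lunero" → prefix "lu" already present; 4 new (n, e, r, o)
  "soka" → 4 new (s, o, k, a)
  "mor" → 3 new (m, o, r)
  "lugalrunmor" → prefix "lu" already present; 9 new (g, a, l, r, u, n, m, o, r)
  "lutamor" → prefix "luta" already present; 3 new (m, o, r)
Total nodes = 5 + 3 + 7 + 7 + 4 + 2 + 5 + 4 + 4 + 3 + 9 + 3 = 56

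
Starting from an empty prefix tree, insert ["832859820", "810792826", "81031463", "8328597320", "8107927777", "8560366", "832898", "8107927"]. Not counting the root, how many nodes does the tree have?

38

Insert word by word; a character creates a node only if that edge doesn't already exist:
  "832859820" → 9 new (8, 3, 2, 8, 5, 9, 8, 2, 0)
  "810792826" → prefix "8" already present; 8 new (1, 0, 7, 9, 2, 8, 2, 6)
  "81031463" → prefix "810" already present; 5 new (3, 1, 4, 6, 3)
  "8328597320" → prefix "832859" already present; 4 new (7, 3, 2, 0)
  "8107927777" → prefix "810792" already present; 4 new (7, 7, 7, 7)
  "8560366" → prefix "8" already present; 6 new (5, 6, 0, 3, 6, 6)
  "832898" → prefix "8328" already present; 2 new (9, 8)
  "8107927" → prefix "8107927" already present; 0 new (none)
Total nodes = 9 + 8 + 5 + 4 + 4 + 6 + 2 + 0 = 38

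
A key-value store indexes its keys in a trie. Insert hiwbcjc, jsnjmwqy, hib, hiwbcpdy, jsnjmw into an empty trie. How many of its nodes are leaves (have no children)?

4

Leaves are exactly the stored words that no other stored word extends.
Those words: "hib", "hiwbcjc", "hiwbcpdy", "jsnjmwqy"
Leaf count: 4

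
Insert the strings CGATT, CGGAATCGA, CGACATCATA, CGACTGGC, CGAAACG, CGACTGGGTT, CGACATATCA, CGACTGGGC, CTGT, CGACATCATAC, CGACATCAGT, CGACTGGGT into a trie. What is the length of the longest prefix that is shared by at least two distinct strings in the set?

10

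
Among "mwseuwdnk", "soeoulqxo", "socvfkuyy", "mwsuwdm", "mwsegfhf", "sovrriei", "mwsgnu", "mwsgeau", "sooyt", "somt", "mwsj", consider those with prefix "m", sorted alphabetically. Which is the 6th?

DFS of the "m" subtree visits, in order: "mwsegfhf", "mwseuwdnk", "mwsgeau", "mwsgnu", "mwsj", "mwsuwdm"
The 6th is mwsuwdm.

mwsuwdm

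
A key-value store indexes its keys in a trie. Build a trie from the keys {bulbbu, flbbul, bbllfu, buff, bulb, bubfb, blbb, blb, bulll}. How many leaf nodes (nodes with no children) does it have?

7

Leaves are exactly the stored words that no other stored word extends.
Those words: "bbllfu", "blbb", "bubfb", "buff", "bulbbu", "bulll", "flbbul"
Leaf count: 7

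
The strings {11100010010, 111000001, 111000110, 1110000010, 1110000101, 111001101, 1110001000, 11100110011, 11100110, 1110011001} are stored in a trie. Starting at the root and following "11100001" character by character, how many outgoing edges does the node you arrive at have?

Follow the path "11100001" to its node, then look at its outgoing edges.
Distinct next characters after "11100001": 0.
That node has 1 child edge.

1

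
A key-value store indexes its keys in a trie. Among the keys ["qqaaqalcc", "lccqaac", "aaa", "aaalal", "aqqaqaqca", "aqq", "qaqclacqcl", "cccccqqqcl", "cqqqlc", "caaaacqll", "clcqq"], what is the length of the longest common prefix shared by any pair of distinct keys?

3

The deepest shared node is where two words last agree before diverging.
"aaa" and "aaalal" agree on "aaa" (3 characters) before diverging; nothing deeper is shared.
Longest shared-prefix length: 3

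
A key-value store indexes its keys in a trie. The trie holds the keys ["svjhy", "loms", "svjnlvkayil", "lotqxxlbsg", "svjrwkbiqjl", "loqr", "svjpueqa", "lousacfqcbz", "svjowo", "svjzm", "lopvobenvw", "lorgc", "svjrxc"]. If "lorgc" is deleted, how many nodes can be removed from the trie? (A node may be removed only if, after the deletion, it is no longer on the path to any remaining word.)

3

A node on "lorgc"'s path can go only if nothing else ends at it or branches off below it.
The suffix "rgc" (3 nodes) is used only by "lorgc"; the node for "lo" still has the child "m", so pruning stops there.
Nodes removed: 3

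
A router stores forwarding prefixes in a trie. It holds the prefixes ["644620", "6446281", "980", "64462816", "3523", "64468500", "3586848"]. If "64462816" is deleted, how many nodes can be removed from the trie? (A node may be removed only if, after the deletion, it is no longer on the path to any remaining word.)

1

Walk "64462816" from the leaf back toward the root, removing each node that no remaining word uses.
The suffix "6" (1 node) is used only by "64462816"; "6446281" is itself a stored word, so pruning stops there.
Nodes removed: 1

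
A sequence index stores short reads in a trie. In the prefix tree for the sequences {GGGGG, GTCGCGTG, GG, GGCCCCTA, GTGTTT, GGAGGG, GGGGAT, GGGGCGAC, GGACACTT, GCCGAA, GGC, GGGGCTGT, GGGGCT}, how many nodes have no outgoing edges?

10

Leaves are exactly the stored words that no other stored word extends.
Those words: "GCCGAA", "GGACACTT", "GGAGGG", "GGCCCCTA", "GGGGAT", "GGGGCGAC", "GGGGCTGT", "GGGGG", "GTCGCGTG", "GTGTTT"
Leaf count: 10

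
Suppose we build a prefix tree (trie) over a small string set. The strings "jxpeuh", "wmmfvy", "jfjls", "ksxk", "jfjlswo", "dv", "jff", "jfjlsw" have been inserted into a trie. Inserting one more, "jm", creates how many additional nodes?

1

Walking "jm" from the root, the first 1 characters ("j") follow existing edges; "m" is the first miss.
Each of the 1 remaining characters creates one node.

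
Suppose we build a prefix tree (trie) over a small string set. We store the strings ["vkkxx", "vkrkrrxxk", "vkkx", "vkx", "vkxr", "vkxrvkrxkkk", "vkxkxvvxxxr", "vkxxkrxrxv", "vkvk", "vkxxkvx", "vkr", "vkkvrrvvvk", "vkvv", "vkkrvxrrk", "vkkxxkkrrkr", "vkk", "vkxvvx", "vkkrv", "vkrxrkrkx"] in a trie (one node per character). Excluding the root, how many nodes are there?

69

For each word, the new-node count is its length minus the longest prefix already in the trie:
  "vkkxx" → 5 new (v, k, k, x, x)
  "vkrkrrxxk" → prefix "vk" already present; 7 new (r, k, r, r, x, x, k)
  "vkkx" → prefix "vkkx" already present; 0 new (none)
  "vkx" → prefix "vk" already present; 1 new (x)
  "vkxr" → prefix "vkx" already present; 1 new (r)
  "vkxrvkrxkkk" → prefix "vkxr" already present; 7 new (v, k, r, x, k, k, k)
  "vkxkxvvxxxr" → prefix "vkx" already present; 8 new (k, x, v, v, x, x, x, r)
  "vkxxkrxrxv" → prefix "vkx" already present; 7 new (x, k, r, x, r, x, v)
  "vkvk" → prefix "vk" already present; 2 new (v, k)
  "vkxxkvx" → prefix "vkxxk" already present; 2 new (v, x)
  "vkr" → prefix "vkr" already present; 0 new (none)
  "vkkvrrvvvk" → prefix "vkk" already present; 7 new (v, r, r, v, v, v, k)
  "vkvv" → prefix "vkv" already present; 1 new (v)
  "vkkrvxrrk" → prefix "vkk" already present; 6 new (r, v, x, r, r, k)
  "vkkxxkkrrkr" → prefix "vkkxx" already present; 6 new (k, k, r, r, k, r)
  "vkk" → prefix "vkk" already present; 0 new (none)
  "vkxvvx" → prefix "vkx" already present; 3 new (v, v, x)
  "vkkrv" → prefix "vkkrv" already present; 0 new (none)
  "vkrxrkrkx" → prefix "vkr" already present; 6 new (x, r, k, r, k, x)
Total nodes = 5 + 7 + 0 + 1 + 1 + 7 + 8 + 7 + 2 + 2 + 0 + 7 + 1 + 6 + 6 + 0 + 3 + 0 + 6 = 69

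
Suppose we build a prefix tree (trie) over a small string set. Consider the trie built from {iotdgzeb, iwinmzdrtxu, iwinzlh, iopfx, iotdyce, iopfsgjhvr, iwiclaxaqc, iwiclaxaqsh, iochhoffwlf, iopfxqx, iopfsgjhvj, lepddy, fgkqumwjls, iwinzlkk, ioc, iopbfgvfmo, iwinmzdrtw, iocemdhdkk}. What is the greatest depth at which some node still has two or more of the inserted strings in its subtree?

9

The deepest shared node is where two words last agree before diverging.
e.g. "iopfsgjhvj" and "iopfsgjhvr" share the prefix "iopfsgjhv" of length 9; no pair shares a longer one.
Longest shared-prefix length: 9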